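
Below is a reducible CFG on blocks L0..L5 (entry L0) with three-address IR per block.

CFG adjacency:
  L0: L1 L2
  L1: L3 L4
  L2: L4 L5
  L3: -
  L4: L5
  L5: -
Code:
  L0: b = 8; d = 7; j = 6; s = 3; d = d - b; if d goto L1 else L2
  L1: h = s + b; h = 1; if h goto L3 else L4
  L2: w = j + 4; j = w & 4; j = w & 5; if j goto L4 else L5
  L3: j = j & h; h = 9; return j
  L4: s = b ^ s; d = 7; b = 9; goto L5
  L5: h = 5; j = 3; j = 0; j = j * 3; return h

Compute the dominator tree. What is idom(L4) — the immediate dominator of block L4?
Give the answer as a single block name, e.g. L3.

Answer: L0

Derivation:
idom tree: L1←L0 L2←L0 L3←L1 L4←L0 L5←L0
Join-block Dom:
  L4: preds {L1,L2}: {L0,L1} ∩ {L0,L2} = {L0}; idom=L0
  L5: preds {L2,L4}: {L0,L2} ∩ {L0,L4} = {L0}; idom=L0

idom(L4) = L0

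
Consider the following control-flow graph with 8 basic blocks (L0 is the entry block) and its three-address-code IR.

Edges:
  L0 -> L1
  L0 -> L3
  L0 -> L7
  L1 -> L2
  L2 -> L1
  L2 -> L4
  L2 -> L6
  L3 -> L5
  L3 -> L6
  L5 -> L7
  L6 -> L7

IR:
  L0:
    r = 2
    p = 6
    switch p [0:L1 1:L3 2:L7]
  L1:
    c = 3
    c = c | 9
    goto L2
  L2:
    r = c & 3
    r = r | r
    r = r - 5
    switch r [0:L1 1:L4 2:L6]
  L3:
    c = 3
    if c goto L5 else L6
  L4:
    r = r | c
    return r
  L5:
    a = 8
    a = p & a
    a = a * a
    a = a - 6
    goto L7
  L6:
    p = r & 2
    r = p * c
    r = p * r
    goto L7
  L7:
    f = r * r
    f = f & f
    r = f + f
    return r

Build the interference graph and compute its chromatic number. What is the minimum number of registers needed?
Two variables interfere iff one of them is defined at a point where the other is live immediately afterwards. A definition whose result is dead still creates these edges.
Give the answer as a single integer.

Answer: 3

Derivation:
Per-block:
  L0: def={p,r} ue=∅
  L1: def={c} ue=∅
  L2: def={r} ue={c}
  L3: def={c} ue=∅
  L4: def={r} ue={c,r}
  L5: def={a} ue={p}
  L6: def={p,r} ue={c,r}
  L7: def={f,r} ue={r}

Backward fixpoint:
  L0: in=∅ out={p,r}
  L1: in=∅ out={c}
  L2: in={c} out={c,r}
  L3: in={p,r} out={c,p,r}
  L4: in={c,r} out=∅
  L5: in={p,r} out={r}
  L6: in={c,r} out={r}
  L7: in={r} out=∅

Interference:
  a — {p,r}
  c — {p,r}
  f — ∅
  p — {a,c,r}
  r — {a,c,p}

Chromatic number:
  clique {a,p,r} ⇒ need ≥ 3
  assign a→R2 c→R2 f→R0 p→R0 r→R1 — no edge inside a register ⇒ χ ≤ 3
  χ = 3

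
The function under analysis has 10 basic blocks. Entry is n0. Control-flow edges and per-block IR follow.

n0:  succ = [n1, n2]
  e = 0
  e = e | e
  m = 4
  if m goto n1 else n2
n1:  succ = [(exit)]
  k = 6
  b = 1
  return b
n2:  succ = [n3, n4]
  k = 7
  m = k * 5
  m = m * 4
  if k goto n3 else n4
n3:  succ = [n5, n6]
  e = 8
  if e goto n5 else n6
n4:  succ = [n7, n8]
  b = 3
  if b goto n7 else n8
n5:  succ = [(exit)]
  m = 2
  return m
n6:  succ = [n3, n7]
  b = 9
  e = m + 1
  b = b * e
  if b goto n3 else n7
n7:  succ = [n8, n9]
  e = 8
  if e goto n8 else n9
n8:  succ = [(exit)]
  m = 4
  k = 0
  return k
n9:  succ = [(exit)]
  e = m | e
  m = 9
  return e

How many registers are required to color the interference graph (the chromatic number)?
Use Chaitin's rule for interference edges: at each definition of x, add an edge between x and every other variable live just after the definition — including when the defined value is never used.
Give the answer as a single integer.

def/use:
  n0: def={e,m} ue=∅
  n1: def={b,k} ue=∅
  n2: def={k,m} ue=∅
  n3: def={e} ue=∅
  n4: def={b} ue=∅
  n5: def={m} ue=∅
  n6: def={b,e} ue={m}
  n7: def={e} ue=∅
  n8: def={k,m} ue=∅
  n9: def={e,m} ue={e,m}

Live sets:
  n0: in=∅ out=∅
  n1: in=∅ out=∅
  n2: in=∅ out={m}
  n3: in={m} out={m}
  n4: in={m} out={m}
  n5: in=∅ out=∅
  n6: in={m} out={m}
  n7: in={m} out={e,m}
  n8: in=∅ out=∅
  n9: in={e,m} out=∅

Conflict graph:
  b — {e,m}
  e — {b,m}
  k — {m}
  m — {b,e,k}

Registers:
  clique {b,e,m} ⇒ need ≥ 3
  3-colouring: c0={m}  c1={b,k}  c2={e}
  χ = 3

Answer: 3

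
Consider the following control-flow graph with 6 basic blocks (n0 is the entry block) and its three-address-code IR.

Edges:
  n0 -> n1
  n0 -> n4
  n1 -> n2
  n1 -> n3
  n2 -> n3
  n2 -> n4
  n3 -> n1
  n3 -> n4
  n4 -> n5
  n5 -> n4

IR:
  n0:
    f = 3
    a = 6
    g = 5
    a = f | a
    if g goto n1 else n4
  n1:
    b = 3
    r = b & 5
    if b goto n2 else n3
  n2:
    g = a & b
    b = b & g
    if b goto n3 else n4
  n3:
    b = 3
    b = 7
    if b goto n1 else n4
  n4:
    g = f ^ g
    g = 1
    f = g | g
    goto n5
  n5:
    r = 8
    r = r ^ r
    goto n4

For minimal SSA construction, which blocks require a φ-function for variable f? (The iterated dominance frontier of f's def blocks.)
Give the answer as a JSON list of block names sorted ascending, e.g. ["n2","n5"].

idom tree: n1←n0 n2←n1 n3←n1 n4←n0 n5←n4
Dom∩ at merges:
  n1: preds {n0,n3}: {n0} ∩ {n0,n1,n3} = {n0}; idom=n0
  n3: preds {n1,n2}: {n0,n1} ∩ {n0,n1,n2} = {n0,n1}; idom=n1
  n4: preds {n0,n2,n3,n5}: {n0} ∩ {n0,n1,n2} ∩ {n0,n1,n3} ∩ {n0,n4,n5} = {n0}; idom=n0

Frontier:
  n1←n0: walk · to n0
  n1←n3: walk n3→n1 to n0
  n3←n1: walk · to n1
  n3←n2: walk n2 to n1
  n4←n0: walk · to n0
  n4←n2: walk n2→n1 to n0
  n4←n3: walk n3→n1 to n0
  n4←n5: walk n5→n4 to n0
  DF(n0)=∅
  DF(n1)={n1,n4}
  DF(n2)={n3,n4}
  DF(n3)={n1,n4}
  DF(n4)={n4}
  DF(n5)={n4}

φ for f: defs {n0,n4}
  DF⁺ = {n4}

Answer: ["n4"]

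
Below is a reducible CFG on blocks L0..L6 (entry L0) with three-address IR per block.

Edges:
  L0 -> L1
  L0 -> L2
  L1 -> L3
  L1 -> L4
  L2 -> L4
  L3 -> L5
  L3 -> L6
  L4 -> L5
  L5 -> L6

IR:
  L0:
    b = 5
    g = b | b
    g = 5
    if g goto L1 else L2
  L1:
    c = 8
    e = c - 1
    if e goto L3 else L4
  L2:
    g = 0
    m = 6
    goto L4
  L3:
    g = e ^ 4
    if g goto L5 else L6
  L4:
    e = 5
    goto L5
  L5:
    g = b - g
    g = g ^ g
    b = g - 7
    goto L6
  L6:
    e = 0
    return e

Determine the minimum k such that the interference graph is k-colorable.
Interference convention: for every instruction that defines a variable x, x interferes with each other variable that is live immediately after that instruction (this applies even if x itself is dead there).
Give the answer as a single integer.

Block summaries:
  L0 def {b,g} use ∅
  L1 def {c,e} use ∅
  L2 def {g,m} use ∅
  L3 def {g} use {e}
  L4 def {e} use ∅
  L5 def {b,g} use {b,g}
  L6 def {e} use ∅

Liveness:
  live L0: ∅→{b,g}
  live L1: {b,g}→{b,e,g}
  live L2: {b}→{b,g}
  live L3: {b,e}→{b,g}
  live L4: {b,g}→{b,g}
  live L5: {b,g}→∅
  live L6: ∅→∅

Conflict graph:
  b↔{c,e,g,m}
  c↔{b,g}
  e↔{b,g}
  g↔{b,c,e,m}
  m↔{b,g}

Registers:
  lower bound: {b,c,g} mutually conflict ⇒ χ ≥ 3
  3-colouring: c0={b}  c1={g}  c2={c,e,m}
  χ = 3

Answer: 3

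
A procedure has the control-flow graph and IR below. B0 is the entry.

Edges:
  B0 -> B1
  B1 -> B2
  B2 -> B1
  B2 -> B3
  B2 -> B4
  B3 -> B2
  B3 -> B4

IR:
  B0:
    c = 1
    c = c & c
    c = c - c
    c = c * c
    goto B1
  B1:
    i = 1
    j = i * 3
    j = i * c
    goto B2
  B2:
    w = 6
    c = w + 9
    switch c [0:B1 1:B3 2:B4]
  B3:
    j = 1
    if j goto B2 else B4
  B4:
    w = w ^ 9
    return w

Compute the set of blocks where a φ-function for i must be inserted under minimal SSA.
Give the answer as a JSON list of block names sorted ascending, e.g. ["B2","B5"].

idom tree: B1←B0 B2←B1 B3←B2 B4←B2
Dom∩ at merges:
  B1: preds {B0,B2}: {B0} ∩ {B0,B1,B2} = {B0}; idom=B0
  B2: preds {B1,B3}: {B0,B1} ∩ {B0,B1,B2,B3} = {B0,B1}; idom=B1
  B4: preds {B2,B3}: {B0,B1,B2} ∩ {B0,B1,B2,B3} = {B0,B1,B2}; idom=B2

DF derivation:
  join B1 pred B0: · stop@B0
  join B1 pred B2: B2→B1 stop@B0
  join B2 pred B1: · stop@B1
  join B2 pred B3: B3→B2 stop@B1
  join B4 pred B2: · stop@B2
  join B4 pred B3: B3 stop@B2
  B0: DF=∅
  B1: DF={B1}
  B2: DF={B1,B2}
  B3: DF={B2,B4}
  B4: DF=∅

φ for i: defs {B1}
  DF⁺ = {B1}

Answer: ["B1"]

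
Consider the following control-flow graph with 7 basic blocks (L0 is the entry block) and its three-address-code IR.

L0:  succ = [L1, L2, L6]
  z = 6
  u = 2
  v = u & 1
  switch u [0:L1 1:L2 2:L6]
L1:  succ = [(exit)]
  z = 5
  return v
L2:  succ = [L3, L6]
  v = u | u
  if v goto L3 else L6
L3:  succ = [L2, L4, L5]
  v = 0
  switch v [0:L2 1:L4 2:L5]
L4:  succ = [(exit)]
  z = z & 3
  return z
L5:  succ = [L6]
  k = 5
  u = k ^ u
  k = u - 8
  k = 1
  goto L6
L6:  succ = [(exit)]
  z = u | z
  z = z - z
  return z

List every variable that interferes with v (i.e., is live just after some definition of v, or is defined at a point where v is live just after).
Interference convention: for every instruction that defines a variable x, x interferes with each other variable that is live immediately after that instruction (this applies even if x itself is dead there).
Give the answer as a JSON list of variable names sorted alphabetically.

Answer: ["u", "z"]

Derivation:
def/use:
  L0: {u,v,z} / ∅
  L1: {z} / {v}
  L2: {v} / {u}
  L3: {v} / ∅
  L4: {z} / {z}
  L5: {k,u} / {u}
  L6: {z} / {u,z}

Backward fixpoint:
  L0: in=∅ out={u,v,z}
  L1: in={v} out=∅
  L2: in={u,z} out={u,z}
  L3: in={u,z} out={u,z}
  L4: in={z} out=∅
  L5: in={u,z} out={u,z}
  L6: in={u,z} out=∅

Interfere edges:
  k — {u,z}
  u — {k,v,z}
  v — {u,z}
  z — {k,u,v}

N(v) = ["u", "z"]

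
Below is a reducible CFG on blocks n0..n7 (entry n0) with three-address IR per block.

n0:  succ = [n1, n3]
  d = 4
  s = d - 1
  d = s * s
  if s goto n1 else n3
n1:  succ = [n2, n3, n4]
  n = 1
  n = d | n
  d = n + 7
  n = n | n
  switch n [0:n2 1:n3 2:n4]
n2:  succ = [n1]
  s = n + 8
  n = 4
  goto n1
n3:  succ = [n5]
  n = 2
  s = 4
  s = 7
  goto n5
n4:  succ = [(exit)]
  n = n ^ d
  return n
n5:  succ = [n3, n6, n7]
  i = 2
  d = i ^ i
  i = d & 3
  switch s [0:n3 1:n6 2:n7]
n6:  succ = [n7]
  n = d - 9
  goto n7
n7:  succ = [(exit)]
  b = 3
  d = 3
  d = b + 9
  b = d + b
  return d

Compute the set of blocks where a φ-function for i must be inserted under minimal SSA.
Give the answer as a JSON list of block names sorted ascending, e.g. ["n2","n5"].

Answer: ["n3"]

Derivation:
idom tree: n1←n0 n2←n1 n3←n0 n4←n1 n5←n3 n6←n5 n7←n5
Dom∩ at merges:
  n1: preds {n0,n2}: {n0} ∩ {n0,n1,n2} = {n0}; idom=n0
  n3: preds {n0,n1,n5}: {n0} ∩ {n0,n1} ∩ {n0,n3,n5} = {n0}; idom=n0
  n7: preds {n5,n6}: {n0,n3,n5} ∩ {n0,n3,n5,n6} = {n0,n3,n5}; idom=n5

Frontier:
  join n1 pred n0: · stop@n0
  join n1 pred n2: n2→n1 stop@n0
  join n3 pred n0: · stop@n0
  join n3 pred n1: n1 stop@n0
  join n3 pred n5: n5→n3 stop@n0
  join n7 pred n5: · stop@n5
  join n7 pred n6: n6 stop@n5
  n0: DF=∅
  n1: DF={n1,n3}
  n2: DF={n1}
  n3: DF={n3}
  n4: DF=∅
  n5: DF={n3}
  n6: DF={n7}
  n7: DF=∅

φ for i: defs {n5}
  DF⁺ = {n3}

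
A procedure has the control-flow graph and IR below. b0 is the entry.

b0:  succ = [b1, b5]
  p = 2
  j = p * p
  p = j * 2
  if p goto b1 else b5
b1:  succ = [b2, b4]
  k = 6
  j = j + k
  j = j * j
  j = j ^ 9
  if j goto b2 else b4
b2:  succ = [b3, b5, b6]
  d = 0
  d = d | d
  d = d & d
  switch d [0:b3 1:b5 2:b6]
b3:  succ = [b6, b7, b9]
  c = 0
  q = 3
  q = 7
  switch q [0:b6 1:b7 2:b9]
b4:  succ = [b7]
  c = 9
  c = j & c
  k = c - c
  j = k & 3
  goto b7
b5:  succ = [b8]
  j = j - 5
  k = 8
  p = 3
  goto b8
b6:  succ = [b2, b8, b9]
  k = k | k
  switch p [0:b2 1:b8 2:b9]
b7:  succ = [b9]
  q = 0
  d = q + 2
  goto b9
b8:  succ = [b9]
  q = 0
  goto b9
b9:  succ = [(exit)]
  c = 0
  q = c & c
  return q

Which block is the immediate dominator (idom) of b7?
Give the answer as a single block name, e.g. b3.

idom tree: b1←b0 b2←b1 b3←b2 b4←b1 b5←b0 b6←b2 b7←b1 b8←b0 b9←b0
Dom at joins:
  b2: preds {b1,b6}: {b0,b1} ∩ {b0,b1,b2,b6} = {b0,b1}; idom=b1
  b5: preds {b0,b2}: {b0} ∩ {b0,b1,b2} = {b0}; idom=b0
  b6: preds {b2,b3}: {b0,b1,b2} ∩ {b0,b1,b2,b3} = {b0,b1,b2}; idom=b2
  b7: preds {b3,b4}: {b0,b1,b2,b3} ∩ {b0,b1,b4} = {b0,b1}; idom=b1
  b8: preds {b5,b6}: {b0,b5} ∩ {b0,b1,b2,b6} = {b0}; idom=b0
  b9: preds {b3,b6,b7,b8}: {b0,b1,b2,b3} ∩ {b0,b1,b2,b6} ∩ {b0,b1,b7} ∩ {b0,b8} = {b0}; idom=b0

idom(b7) = b1

Answer: b1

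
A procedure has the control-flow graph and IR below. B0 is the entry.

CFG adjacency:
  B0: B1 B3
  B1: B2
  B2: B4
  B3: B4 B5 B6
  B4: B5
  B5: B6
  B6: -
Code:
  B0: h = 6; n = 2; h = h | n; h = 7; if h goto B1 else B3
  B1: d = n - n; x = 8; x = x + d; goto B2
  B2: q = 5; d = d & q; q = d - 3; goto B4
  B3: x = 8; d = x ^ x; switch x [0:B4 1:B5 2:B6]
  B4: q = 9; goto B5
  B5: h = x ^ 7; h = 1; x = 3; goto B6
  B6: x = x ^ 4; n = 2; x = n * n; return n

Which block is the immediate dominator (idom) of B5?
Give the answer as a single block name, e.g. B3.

Answer: B0

Analysis:
idom tree: B1←B0 B2←B1 B3←B0 B4←B0 B5←B0 B6←B0
Dom∩ at merges:
  B4: preds {B2,B3}: {B0,B1,B2} ∩ {B0,B3} = {B0}; idom=B0
  B5: preds {B3,B4}: {B0,B3} ∩ {B0,B4} = {B0}; idom=B0
  B6: preds {B3,B5}: {B0,B3} ∩ {B0,B5} = {B0}; idom=B0

idom(B5) = B0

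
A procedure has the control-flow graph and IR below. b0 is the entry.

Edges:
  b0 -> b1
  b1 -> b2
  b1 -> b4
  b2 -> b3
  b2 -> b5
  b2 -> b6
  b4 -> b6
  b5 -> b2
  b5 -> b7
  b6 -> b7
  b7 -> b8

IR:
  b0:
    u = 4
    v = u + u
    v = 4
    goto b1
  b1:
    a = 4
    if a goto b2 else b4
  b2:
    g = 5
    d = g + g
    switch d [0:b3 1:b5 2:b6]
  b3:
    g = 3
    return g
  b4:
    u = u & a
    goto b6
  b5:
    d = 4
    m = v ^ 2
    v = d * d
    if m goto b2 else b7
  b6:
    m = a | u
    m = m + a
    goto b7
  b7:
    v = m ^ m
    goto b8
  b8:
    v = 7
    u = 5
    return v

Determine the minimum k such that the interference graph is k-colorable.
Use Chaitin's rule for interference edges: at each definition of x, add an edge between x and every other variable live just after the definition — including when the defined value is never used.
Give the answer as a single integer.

Answer: 5

Working:
Block summaries:
  b0: {u,v} / ∅
  b1: {a} / ∅
  b2: {d,g} / ∅
  b3: {g} / ∅
  b4: {u} / {a,u}
  b5: {d,m,v} / {v}
  b6: {m} / {a,u}
  b7: {v} / {m}
  b8: {u,v} / ∅

Liveness:
  b0 li=∅ lo={u,v}
  b1 li={u,v} lo={a,u,v}
  b2 li={a,u,v} lo={a,u,v}
  b3 li=∅ lo=∅
  b4 li={a,u} lo={a,u}
  b5 li={a,u,v} lo={a,m,u,v}
  b6 li={a,u} lo={m}
  b7 li={m} lo=∅
  b8 li=∅ lo=∅

Conflict graph:
  a↔{d,g,m,u,v}
  d↔{a,m,u,v}
  g↔{a,u,v}
  m↔{a,d,u,v}
  u↔{a,d,g,m,v}
  v↔{a,d,g,m,u}

Chromatic number:
  {a,d,m,u,v} pairwise interfere (5-clique) ⇒ χ ≥ 5
  assign a→R0 d→R3 g→R3 m→R4 u→R1 v→R2 — no edge inside a register ⇒ χ ≤ 5
  χ = 5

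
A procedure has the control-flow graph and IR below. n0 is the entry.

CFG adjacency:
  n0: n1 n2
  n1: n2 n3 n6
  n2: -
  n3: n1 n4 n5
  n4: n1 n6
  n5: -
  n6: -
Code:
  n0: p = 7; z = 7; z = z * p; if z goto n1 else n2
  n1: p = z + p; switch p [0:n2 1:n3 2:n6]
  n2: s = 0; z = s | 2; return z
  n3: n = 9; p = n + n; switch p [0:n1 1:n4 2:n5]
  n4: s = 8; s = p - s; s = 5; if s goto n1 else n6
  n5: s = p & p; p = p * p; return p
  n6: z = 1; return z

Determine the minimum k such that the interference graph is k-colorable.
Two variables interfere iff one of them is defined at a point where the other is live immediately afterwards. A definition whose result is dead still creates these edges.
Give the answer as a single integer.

Per-block:
  n0: def={p,z} ue=∅
  n1: def={p} ue={p,z}
  n2: def={s,z} ue=∅
  n3: def={n,p} ue=∅
  n4: def={s} ue={p}
  n5: def={p,s} ue={p}
  n6: def={z} ue=∅

Live sets:
  n0 li=∅ lo={p,z}
  n1 li={p,z} lo={z}
  n2 li=∅ lo=∅
  n3 li={z} lo={p,z}
  n4 li={p,z} lo={p,z}
  n5 li={p} lo=∅
  n6 li=∅ lo=∅

Interfere edges:
  n — {z}
  p — {s,z}
  s — {p,z}
  z — {n,p,s}

Chromatic number:
  clique {p,s,z} ⇒ need ≥ 3
  3-colouring: R0={z}  R1={n,p}  R2={s}
  χ = 3

Answer: 3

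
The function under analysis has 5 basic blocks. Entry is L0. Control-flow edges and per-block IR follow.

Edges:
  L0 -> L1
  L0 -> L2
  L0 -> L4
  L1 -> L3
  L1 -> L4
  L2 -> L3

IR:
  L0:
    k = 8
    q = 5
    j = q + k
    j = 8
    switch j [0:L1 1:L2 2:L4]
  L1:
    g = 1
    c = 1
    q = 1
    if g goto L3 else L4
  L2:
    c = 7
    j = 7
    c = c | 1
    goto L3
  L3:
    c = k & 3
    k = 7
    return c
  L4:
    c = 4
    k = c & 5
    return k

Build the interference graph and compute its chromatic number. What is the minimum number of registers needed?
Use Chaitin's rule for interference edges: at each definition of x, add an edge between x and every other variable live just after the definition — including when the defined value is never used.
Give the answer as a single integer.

def/use:
  L0 def {j,k,q} use ∅
  L1 def {c,g,q} use ∅
  L2 def {c,j} use ∅
  L3 def {c,k} use {k}
  L4 def {c,k} use ∅

Backward fixpoint:
  L0 li=∅ lo={k}
  L1 li={k} lo={k}
  L2 li={k} lo={k}
  L3 li={k} lo=∅
  L4 li=∅ lo=∅

Interfere edges:
  c↔{g,j,k}
  g↔{c,k,q}
  j↔{c,k}
  k↔{c,g,j,q}
  q↔{g,k}

Chromatic number:
  lower bound: {c,g,k} mutually conflict ⇒ χ ≥ 3
  3-colouring: c0={k}  c1={c,q}  c2={g,j}
  χ = 3

Answer: 3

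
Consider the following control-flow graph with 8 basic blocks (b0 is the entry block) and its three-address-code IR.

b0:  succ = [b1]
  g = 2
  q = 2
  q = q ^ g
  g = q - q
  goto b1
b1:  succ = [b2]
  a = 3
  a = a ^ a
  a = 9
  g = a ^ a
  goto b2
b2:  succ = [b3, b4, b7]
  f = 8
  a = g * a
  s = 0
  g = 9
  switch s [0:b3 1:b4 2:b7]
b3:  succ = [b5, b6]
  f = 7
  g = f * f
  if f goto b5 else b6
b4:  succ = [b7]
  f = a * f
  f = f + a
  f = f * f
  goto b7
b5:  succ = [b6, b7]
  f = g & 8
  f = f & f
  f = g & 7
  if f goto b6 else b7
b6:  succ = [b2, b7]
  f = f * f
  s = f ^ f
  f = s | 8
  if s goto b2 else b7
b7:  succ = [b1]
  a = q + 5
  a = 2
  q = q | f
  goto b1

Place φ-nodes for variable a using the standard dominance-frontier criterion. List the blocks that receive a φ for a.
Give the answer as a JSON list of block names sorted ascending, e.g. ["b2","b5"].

Answer: ["b1", "b2"]

Derivation:
idom tree: b1←b0 b2←b1 b3←b2 b4←b2 b5←b3 b6←b3 b7←b2
Join-block Dom:
  b1: preds {b0,b7}: {b0} ∩ {b0,b1,b2,b7} = {b0}; idom=b0
  b2: preds {b1,b6}: {b0,b1} ∩ {b0,b1,b2,b3,b6} = {b0,b1}; idom=b1
  b6: preds {b3,b5}: {b0,b1,b2,b3} ∩ {b0,b1,b2,b3,b5} = {b0,b1,b2,b3}; idom=b3
  b7: preds {b2,b4,b5,b6}: {b0,b1,b2} ∩ {b0,b1,b2,b4} ∩ {b0,b1,b2,b3,b5} ∩ {b0,b1,b2,b3,b6} = {b0,b1,b2}; idom=b2

DF walk-up:
  join b1 pred b0: · stop@b0
  join b1 pred b7: b7→b2→b1 stop@b0
  join b2 pred b1: · stop@b1
  join b2 pred b6: b6→b3→b2 stop@b1
  join b6 pred b3: · stop@b3
  join b6 pred b5: b5 stop@b3
  join b7 pred b2: · stop@b2
  join b7 pred b4: b4 stop@b2
  join b7 pred b5: b5→b3 stop@b2
  join b7 pred b6: b6→b3 stop@b2
  b0: DF=∅
  b1: DF={b1}
  b2: DF={b1,b2}
  b3: DF={b2,b7}
  b4: DF={b7}
  b5: DF={b6,b7}
  b6: DF={b2,b7}
  b7: DF={b1}

φ for a: defs {b1,b2,b7}
  DF⁺ = {b1,b2}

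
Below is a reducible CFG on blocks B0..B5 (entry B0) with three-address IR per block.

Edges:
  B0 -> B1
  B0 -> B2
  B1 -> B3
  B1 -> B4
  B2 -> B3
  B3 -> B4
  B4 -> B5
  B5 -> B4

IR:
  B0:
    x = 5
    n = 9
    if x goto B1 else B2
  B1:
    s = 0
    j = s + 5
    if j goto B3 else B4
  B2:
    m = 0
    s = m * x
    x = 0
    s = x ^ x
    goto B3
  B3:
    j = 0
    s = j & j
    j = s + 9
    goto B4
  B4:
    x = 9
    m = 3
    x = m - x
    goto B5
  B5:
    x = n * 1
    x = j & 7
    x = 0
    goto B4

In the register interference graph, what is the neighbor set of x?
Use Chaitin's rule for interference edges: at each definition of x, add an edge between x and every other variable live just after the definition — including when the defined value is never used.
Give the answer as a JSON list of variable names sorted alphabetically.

def/use:
  B0: def={n,x} ue=∅
  B1: def={j,s} ue=∅
  B2: def={m,s,x} ue={x}
  B3: def={j,s} ue=∅
  B4: def={m,x} ue=∅
  B5: def={x} ue={j,n}

Backward fixpoint:
  B0 li=∅ lo={n,x}
  B1 li={n} lo={j,n}
  B2 li={n,x} lo={n}
  B3 li={n} lo={j,n}
  B4 li={j,n} lo={j,n}
  B5 li={j,n} lo={j,n}

Interfere edges:
  j↔{m,n,x}
  m↔{j,n,x}
  n↔{j,m,s,x}
  s↔{n}
  x↔{j,m,n}

N(x) = ["j", "m", "n"]

Answer: ["j", "m", "n"]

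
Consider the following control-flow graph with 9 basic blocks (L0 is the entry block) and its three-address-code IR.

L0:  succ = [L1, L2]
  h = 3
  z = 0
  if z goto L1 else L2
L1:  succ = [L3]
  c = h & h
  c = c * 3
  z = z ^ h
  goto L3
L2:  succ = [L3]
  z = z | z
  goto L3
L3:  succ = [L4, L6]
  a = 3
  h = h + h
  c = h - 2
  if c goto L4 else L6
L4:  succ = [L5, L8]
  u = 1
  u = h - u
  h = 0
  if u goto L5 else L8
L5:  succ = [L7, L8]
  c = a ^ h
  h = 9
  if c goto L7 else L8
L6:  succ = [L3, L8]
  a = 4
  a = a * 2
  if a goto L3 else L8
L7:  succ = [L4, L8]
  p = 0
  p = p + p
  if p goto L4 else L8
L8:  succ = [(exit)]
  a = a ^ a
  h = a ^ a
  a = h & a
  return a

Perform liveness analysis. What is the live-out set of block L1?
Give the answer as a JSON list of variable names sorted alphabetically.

Per-block:
  L0: def={h,z} ue=∅
  L1: def={c,z} ue={h,z}
  L2: def={z} ue={z}
  L3: def={a,c,h} ue={h}
  L4: def={h,u} ue={h}
  L5: def={c,h} ue={a,h}
  L6: def={a} ue=∅
  L7: def={p} ue=∅
  L8: def={a,h} ue={a}

Liveness:
  L0: in=∅ out={h,z}
  L1: in={h,z} out={h}
  L2: in={h,z} out={h}
  L3: in={h} out={a,h}
  L4: in={a,h} out={a,h}
  L5: in={a,h} out={a,h}
  L6: in={h} out={a,h}
  L7: in={a,h} out={a,h}
  L8: in={a} out=∅

live-out(L1) = ["h"]

Answer: ["h"]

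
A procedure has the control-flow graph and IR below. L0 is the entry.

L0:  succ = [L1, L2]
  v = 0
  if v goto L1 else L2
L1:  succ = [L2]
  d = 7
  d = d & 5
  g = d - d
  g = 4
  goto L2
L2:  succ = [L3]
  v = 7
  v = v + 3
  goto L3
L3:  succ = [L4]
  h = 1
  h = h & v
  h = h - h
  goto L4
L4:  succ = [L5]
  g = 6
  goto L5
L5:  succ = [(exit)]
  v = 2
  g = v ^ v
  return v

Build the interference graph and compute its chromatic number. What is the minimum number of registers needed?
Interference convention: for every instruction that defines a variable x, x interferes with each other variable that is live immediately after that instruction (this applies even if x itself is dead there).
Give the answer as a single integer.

Per-block:
  L0: def={v} ue=∅
  L1: def={d,g} ue=∅
  L2: def={v} ue=∅
  L3: def={h} ue={v}
  L4: def={g} ue=∅
  L5: def={g,v} ue=∅

Liveness:
  L0: in=∅ out=∅
  L1: in=∅ out=∅
  L2: in=∅ out={v}
  L3: in={v} out=∅
  L4: in=∅ out=∅
  L5: in=∅ out=∅

Interference:
  d↔∅
  g↔{v}
  h↔{v}
  v↔{g,h}

Registers:
  lower bound: {g,v} mutually conflict ⇒ χ ≥ 2
  2-colouring: R0={d,v}  R1={g,h}
  χ = 2

Answer: 2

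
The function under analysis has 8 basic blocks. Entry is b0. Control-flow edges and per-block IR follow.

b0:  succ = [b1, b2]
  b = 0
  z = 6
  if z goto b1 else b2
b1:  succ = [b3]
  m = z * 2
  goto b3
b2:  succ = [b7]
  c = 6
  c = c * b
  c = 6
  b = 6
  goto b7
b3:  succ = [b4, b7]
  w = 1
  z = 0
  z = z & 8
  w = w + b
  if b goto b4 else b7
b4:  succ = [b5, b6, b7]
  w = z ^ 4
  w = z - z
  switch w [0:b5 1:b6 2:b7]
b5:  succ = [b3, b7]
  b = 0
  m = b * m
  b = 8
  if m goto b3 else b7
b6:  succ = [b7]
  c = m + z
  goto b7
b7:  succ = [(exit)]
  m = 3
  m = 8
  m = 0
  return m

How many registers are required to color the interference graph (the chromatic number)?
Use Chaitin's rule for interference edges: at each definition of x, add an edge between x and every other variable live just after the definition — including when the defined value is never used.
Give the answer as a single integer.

Answer: 4

Derivation:
Block summaries:
  b0: def={b,z} ue=∅
  b1: def={m} ue={z}
  b2: def={b,c} ue={b}
  b3: def={w,z} ue={b}
  b4: def={w} ue={z}
  b5: def={b,m} ue={m}
  b6: def={c} ue={m,z}
  b7: def={m} ue=∅

Backward fixpoint:
  b0 li=∅ lo={b,z}
  b1 li={b,z} lo={b,m}
  b2 li={b} lo=∅
  b3 li={b,m} lo={m,z}
  b4 li={m,z} lo={m,z}
  b5 li={m} lo={b,m}
  b6 li={m,z} lo=∅
  b7 li=∅ lo=∅

Interference:
  b↔{c,m,w,z}
  c↔{b}
  m↔{b,w,z}
  w↔{b,m,z}
  z↔{b,m,w}

Chromatic number:
  {b,m,w,z} pairwise interfere (4-clique) ⇒ χ ≥ 4
  assign b→c0 c→c1 m→c1 w→c2 z→c3 — no edge inside a register ⇒ χ ≤ 4
  χ = 4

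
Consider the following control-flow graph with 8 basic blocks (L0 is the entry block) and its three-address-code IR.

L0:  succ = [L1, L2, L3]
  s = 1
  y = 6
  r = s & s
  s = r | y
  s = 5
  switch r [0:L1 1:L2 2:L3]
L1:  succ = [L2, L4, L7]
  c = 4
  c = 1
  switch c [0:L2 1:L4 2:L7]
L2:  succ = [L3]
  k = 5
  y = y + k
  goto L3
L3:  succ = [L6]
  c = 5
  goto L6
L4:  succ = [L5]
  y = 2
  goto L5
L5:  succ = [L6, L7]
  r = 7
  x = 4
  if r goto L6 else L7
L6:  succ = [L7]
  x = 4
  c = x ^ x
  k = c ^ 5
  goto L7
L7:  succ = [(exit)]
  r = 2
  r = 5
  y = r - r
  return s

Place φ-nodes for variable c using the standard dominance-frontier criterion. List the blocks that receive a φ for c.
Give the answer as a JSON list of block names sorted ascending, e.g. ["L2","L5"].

Answer: ["L2", "L3", "L6", "L7"]

Analysis:
idom tree: L1←L0 L2←L0 L3←L0 L4←L1 L5←L4 L6←L0 L7←L0
Dom at joins:
  L2: preds {L0,L1}: {L0} ∩ {L0,L1} = {L0}; idom=L0
  L3: preds {L0,L2}: {L0} ∩ {L0,L2} = {L0}; idom=L0
  L6: preds {L3,L5}: {L0,L3} ∩ {L0,L1,L4,L5} = {L0}; idom=L0
  L7: preds {L1,L5,L6}: {L0,L1} ∩ {L0,L1,L4,L5} ∩ {L0,L6} = {L0}; idom=L0

DF walk-up:
  L2←L0: walk · to L0
  L2←L1: walk L1 to L0
  L3←L0: walk · to L0
  L3←L2: walk L2 to L0
  L6←L3: walk L3 to L0
  L6←L5: walk L5→L4→L1 to L0
  L7←L1: walk L1 to L0
  L7←L5: walk L5→L4→L1 to L0
  L7←L6: walk L6 to L0
  DF(L0)=∅
  DF(L1)={L2,L6,L7}
  DF(L2)={L3}
  DF(L3)={L6}
  DF(L4)={L6,L7}
  DF(L5)={L6,L7}
  DF(L6)={L7}
  DF(L7)=∅

φ for c: defs {L1,L3,L6}
  DF⁺ = {L2,L3,L6,L7}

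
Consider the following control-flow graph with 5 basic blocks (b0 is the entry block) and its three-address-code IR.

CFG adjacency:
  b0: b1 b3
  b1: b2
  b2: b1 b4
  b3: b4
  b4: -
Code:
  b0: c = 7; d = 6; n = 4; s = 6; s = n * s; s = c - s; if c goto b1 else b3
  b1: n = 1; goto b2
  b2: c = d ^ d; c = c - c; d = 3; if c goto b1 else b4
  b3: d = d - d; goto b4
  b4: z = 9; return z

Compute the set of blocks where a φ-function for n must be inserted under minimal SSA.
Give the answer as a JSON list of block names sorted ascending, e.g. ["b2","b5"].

idom tree: b1←b0 b2←b1 b3←b0 b4←b0
Dom∩ at merges:
  b1: preds {b0,b2}: {b0} ∩ {b0,b1,b2} = {b0}; idom=b0
  b4: preds {b2,b3}: {b0,b1,b2} ∩ {b0,b3} = {b0}; idom=b0

DF derivation:
  join b1 pred b0: · stop@b0
  join b1 pred b2: b2→b1 stop@b0
  join b4 pred b2: b2→b1 stop@b0
  join b4 pred b3: b3 stop@b0
  DF(b0)=∅
  DF(b1)={b1,b4}
  DF(b2)={b1,b4}
  DF(b3)={b4}
  DF(b4)=∅

φ for n: defs {b0,b1}
  DF⁺ = {b1,b4}

Answer: ["b1", "b4"]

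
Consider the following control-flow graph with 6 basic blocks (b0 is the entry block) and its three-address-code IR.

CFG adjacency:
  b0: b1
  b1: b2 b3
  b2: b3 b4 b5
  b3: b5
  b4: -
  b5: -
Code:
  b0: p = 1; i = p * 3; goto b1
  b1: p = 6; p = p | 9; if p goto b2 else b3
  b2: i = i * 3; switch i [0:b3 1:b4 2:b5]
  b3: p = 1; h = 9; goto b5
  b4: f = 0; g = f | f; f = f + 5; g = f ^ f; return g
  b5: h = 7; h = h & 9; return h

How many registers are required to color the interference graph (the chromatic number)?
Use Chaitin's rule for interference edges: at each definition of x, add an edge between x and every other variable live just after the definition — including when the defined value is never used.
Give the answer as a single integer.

Answer: 2

Analysis:
Block summaries:
  b0: {i,p} / ∅
  b1: {p} / ∅
  b2: {i} / {i}
  b3: {h,p} / ∅
  b4: {f,g} / ∅
  b5: {h} / ∅

Backward fixpoint:
  b0 li=∅ lo={i}
  b1 li={i} lo={i}
  b2 li={i} lo=∅
  b3 li=∅ lo=∅
  b4 li=∅ lo=∅
  b5 li=∅ lo=∅

Interference:
  f — {g}
  g — {f}
  h — ∅
  i — {p}
  p — {i}

Chromatic number:
  clique {f,g} ⇒ need ≥ 2
  assign f→r0 g→r1 h→r0 i→r0 p→r1 — no edge inside a register ⇒ χ ≤ 2
  χ = 2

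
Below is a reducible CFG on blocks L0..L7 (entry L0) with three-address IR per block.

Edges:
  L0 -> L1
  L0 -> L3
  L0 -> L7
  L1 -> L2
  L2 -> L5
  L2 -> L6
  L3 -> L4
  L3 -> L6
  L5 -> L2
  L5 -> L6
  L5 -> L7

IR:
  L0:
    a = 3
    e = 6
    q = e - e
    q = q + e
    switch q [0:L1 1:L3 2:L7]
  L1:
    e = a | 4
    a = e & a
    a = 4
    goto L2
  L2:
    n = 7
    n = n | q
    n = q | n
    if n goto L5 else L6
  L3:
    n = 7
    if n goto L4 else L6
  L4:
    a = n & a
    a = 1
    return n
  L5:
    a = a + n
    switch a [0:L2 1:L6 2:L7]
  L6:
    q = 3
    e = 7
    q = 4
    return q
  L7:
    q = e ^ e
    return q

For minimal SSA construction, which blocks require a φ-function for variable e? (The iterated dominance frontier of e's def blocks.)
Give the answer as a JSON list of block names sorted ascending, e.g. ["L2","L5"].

idom tree: L1←L0 L2←L1 L3←L0 L4←L3 L5←L2 L6←L0 L7←L0
Join-block Dom:
  L2: preds {L1,L5}: {L0,L1} ∩ {L0,L1,L2,L5} = {L0,L1}; idom=L1
  L6: preds {L2,L3,L5}: {L0,L1,L2} ∩ {L0,L3} ∩ {L0,L1,L2,L5} = {L0}; idom=L0
  L7: preds {L0,L5}: {L0} ∩ {L0,L1,L2,L5} = {L0}; idom=L0

DF derivation:
  join L2 pred L1: · stop@L1
  join L2 pred L5: L5→L2 stop@L1
  join L6 pred L2: L2→L1 stop@L0
  join L6 pred L3: L3 stop@L0
  join L6 pred L5: L5→L2→L1 stop@L0
  join L7 pred L0: · stop@L0
  join L7 pred L5: L5→L2→L1 stop@L0
  L0: DF=∅
  L1: DF={L6,L7}
  L2: DF={L2,L6,L7}
  L3: DF={L6}
  L4: DF=∅
  L5: DF={L2,L6,L7}
  L6: DF=∅
  L7: DF=∅

φ for e: defs {L0,L1,L6}
  DF⁺ = {L6,L7}

Answer: ["L6", "L7"]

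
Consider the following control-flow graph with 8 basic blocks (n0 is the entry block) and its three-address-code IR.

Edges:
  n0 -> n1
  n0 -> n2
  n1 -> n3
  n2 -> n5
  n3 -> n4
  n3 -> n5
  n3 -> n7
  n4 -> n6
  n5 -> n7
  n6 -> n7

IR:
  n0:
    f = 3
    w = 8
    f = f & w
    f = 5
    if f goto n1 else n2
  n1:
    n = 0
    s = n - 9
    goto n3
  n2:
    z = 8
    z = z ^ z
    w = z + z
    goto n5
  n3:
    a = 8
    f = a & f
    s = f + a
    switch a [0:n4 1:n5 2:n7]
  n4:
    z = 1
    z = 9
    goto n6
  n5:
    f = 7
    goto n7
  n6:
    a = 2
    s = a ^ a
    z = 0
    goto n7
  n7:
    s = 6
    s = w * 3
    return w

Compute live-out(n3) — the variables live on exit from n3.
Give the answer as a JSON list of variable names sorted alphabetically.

Per-block:
  n0: def={f,w} ue=∅
  n1: def={n,s} ue=∅
  n2: def={w,z} ue=∅
  n3: def={a,f,s} ue={f}
  n4: def={z} ue=∅
  n5: def={f} ue=∅
  n6: def={a,s,z} ue=∅
  n7: def={s} ue={w}

Liveness:
  live n0: ∅→{f,w}
  live n1: {f,w}→{f,w}
  live n2: ∅→{w}
  live n3: {f,w}→{w}
  live n4: {w}→{w}
  live n5: {w}→{w}
  live n6: {w}→{w}
  live n7: {w}→∅

live-out(n3) = ["w"]

Answer: ["w"]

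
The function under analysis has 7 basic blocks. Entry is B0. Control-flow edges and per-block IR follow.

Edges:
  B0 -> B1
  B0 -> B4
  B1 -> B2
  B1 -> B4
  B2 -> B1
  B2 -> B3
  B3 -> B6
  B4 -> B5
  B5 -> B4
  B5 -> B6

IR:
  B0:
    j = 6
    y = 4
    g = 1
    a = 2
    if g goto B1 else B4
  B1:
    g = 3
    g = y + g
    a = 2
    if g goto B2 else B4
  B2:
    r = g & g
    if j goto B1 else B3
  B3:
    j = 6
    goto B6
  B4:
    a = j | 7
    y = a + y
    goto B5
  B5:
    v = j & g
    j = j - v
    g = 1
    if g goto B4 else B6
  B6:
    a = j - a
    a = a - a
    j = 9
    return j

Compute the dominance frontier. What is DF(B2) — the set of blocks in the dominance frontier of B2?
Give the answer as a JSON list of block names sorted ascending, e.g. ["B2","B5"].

idom tree: B1←B0 B2←B1 B3←B2 B4←B0 B5←B4 B6←B0
Join-block Dom:
  B1: preds {B0,B2}: {B0} ∩ {B0,B1,B2} = {B0}; idom=B0
  B4: preds {B0,B1,B5}: {B0} ∩ {B0,B1} ∩ {B0,B4,B5} = {B0}; idom=B0
  B6: preds {B3,B5}: {B0,B1,B2,B3} ∩ {B0,B4,B5} = {B0}; idom=B0

DF walk-up:
  B1←B0: walk · to B0
  B1←B2: walk B2→B1 to B0
  B4←B0: walk · to B0
  B4←B1: walk B1 to B0
  B4←B5: walk B5→B4 to B0
  B6←B3: walk B3→B2→B1 to B0
  B6←B5: walk B5→B4 to B0
  B0: DF=∅
  B1: DF={B1,B4,B6}
  B2: DF={B1,B6}
  B3: DF={B6}
  B4: DF={B4,B6}
  B5: DF={B4,B6}
  B6: DF=∅

DF(B2) = ["B1", "B6"]

Answer: ["B1", "B6"]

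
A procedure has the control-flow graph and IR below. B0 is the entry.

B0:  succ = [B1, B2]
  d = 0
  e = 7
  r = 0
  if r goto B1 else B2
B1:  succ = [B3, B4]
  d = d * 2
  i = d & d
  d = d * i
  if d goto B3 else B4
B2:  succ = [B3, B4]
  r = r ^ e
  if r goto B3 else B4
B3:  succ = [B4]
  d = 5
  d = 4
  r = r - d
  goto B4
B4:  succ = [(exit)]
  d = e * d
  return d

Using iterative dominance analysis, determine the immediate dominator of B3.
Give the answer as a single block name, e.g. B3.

idom tree: B1←B0 B2←B0 B3←B0 B4←B0
Dom∩ at merges:
  B3: preds {B1,B2}: {B0,B1} ∩ {B0,B2} = {B0}; idom=B0
  B4: preds {B1,B2,B3}: {B0,B1} ∩ {B0,B2} ∩ {B0,B3} = {B0}; idom=B0

idom(B3) = B0

Answer: B0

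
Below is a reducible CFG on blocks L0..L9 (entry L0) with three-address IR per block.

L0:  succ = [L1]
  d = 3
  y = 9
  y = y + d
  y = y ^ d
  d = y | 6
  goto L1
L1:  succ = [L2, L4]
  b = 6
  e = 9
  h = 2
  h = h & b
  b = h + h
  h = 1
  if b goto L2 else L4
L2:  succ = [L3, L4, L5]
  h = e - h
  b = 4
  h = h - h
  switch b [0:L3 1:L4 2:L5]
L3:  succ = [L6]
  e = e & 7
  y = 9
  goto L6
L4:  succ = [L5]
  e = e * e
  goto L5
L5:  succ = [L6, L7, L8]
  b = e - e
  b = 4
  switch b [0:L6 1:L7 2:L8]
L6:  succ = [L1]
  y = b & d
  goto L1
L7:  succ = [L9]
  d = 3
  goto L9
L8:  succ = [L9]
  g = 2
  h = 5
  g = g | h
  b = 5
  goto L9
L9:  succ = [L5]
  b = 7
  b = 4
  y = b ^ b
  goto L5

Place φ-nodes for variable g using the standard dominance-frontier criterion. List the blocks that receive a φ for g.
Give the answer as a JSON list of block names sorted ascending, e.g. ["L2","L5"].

idom tree: L1←L0 L2←L1 L3←L2 L4←L1 L5←L1 L6←L1 L7←L5 L8←L5 L9←L5
Join-block Dom:
  L1: preds {L0,L6}: {L0} ∩ {L0,L1,L6} = {L0}; idom=L0
  L4: preds {L1,L2}: {L0,L1} ∩ {L0,L1,L2} = {L0,L1}; idom=L1
  L5: preds {L2,L4,L9}: {L0,L1,L2} ∩ {L0,L1,L4} ∩ {L0,L1,L5,L9} = {L0,L1}; idom=L1
  L6: preds {L3,L5}: {L0,L1,L2,L3} ∩ {L0,L1,L5} = {L0,L1}; idom=L1
  L9: preds {L7,L8}: {L0,L1,L5,L7} ∩ {L0,L1,L5,L8} = {L0,L1,L5}; idom=L5

DF walk-up:
  L1←L0: walk · to L0
  L1←L6: walk L6→L1 to L0
  L4←L1: walk · to L1
  L4←L2: walk L2 to L1
  L5←L2: walk L2 to L1
  L5←L4: walk L4 to L1
  L5←L9: walk L9→L5 to L1
  L6←L3: walk L3→L2 to L1
  L6←L5: walk L5 to L1
  L9←L7: walk L7 to L5
  L9←L8: walk L8 to L5
  DF(L0)=∅
  DF(L1)={L1}
  DF(L2)={L4,L5,L6}
  DF(L3)={L6}
  DF(L4)={L5}
  DF(L5)={L5,L6}
  DF(L6)={L1}
  DF(L7)={L9}
  DF(L8)={L9}
  DF(L9)={L5}

φ for g: defs {L8}
  DF⁺ = {L1,L5,L6,L9}

Answer: ["L1", "L5", "L6", "L9"]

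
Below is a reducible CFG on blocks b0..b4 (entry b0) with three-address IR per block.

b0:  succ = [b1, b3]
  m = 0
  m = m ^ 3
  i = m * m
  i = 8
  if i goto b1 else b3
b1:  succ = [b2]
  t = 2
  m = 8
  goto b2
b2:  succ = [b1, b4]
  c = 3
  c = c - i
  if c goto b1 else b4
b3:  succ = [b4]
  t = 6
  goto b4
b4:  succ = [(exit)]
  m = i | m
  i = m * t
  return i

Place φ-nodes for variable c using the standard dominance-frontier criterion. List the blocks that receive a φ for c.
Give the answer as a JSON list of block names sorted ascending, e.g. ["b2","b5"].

Answer: ["b1", "b4"]

Analysis:
idom tree: b1←b0 b2←b1 b3←b0 b4←b0
Dom∩ at merges:
  b1: preds {b0,b2}: {b0} ∩ {b0,b1,b2} = {b0}; idom=b0
  b4: preds {b2,b3}: {b0,b1,b2} ∩ {b0,b3} = {b0}; idom=b0

Frontier:
  join b1 pred b0: · stop@b0
  join b1 pred b2: b2→b1 stop@b0
  join b4 pred b2: b2→b1 stop@b0
  join b4 pred b3: b3 stop@b0
  b0 → ∅
  b1 → {b1,b4}
  b2 → {b1,b4}
  b3 → {b4}
  b4 → ∅

φ for c: defs {b2}
  DF⁺ = {b1,b4}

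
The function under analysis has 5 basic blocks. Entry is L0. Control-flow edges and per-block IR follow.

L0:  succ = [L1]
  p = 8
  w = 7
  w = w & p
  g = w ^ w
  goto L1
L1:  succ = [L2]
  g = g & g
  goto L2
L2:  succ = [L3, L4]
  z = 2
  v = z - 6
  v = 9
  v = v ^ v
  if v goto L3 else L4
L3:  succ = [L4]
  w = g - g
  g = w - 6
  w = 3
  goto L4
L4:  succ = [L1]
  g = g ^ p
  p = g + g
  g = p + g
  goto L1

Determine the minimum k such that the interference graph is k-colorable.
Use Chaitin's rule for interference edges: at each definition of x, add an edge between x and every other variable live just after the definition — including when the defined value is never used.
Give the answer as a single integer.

Block summaries:
  L0: def={g,p,w} ue=∅
  L1: def={g} ue={g}
  L2: def={v,z} ue=∅
  L3: def={g,w} ue={g}
  L4: def={g,p} ue={g,p}

Liveness:
  L0: in=∅ out={g,p}
  L1: in={g,p} out={g,p}
  L2: in={g,p} out={g,p}
  L3: in={g,p} out={g,p}
  L4: in={g,p} out={g,p}

Interfere edges:
  g: {p,v,w,z}
  p: {g,v,w,z}
  v: {g,p}
  w: {g,p}
  z: {g,p}

Chromatic number:
  clique {g,p,v} ⇒ need ≥ 3
  3-colouring: c0={g}  c1={p}  c2={v,w,z}
  χ = 3

Answer: 3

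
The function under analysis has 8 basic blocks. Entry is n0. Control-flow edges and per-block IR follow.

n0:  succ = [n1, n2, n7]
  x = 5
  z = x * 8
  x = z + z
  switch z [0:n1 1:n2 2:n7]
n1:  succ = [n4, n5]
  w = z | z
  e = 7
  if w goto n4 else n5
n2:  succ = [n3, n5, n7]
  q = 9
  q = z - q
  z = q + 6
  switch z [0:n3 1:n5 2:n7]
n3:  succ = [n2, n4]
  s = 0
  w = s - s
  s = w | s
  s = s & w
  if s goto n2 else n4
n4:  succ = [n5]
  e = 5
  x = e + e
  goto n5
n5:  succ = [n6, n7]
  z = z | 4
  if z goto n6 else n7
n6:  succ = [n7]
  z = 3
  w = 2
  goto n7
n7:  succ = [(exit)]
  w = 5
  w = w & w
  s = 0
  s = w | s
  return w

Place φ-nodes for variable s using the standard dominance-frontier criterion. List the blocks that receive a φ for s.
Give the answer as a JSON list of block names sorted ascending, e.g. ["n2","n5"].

idom tree: n1←n0 n2←n0 n3←n2 n4←n0 n5←n0 n6←n5 n7←n0
Dom at joins:
  n2: preds {n0,n3}: {n0} ∩ {n0,n2,n3} = {n0}; idom=n0
  n4: preds {n1,n3}: {n0,n1} ∩ {n0,n2,n3} = {n0}; idom=n0
  n5: preds {n1,n2,n4}: {n0,n1} ∩ {n0,n2} ∩ {n0,n4} = {n0}; idom=n0
  n7: preds {n0,n2,n5,n6}: {n0} ∩ {n0,n2} ∩ {n0,n5} ∩ {n0,n5,n6} = {n0}; idom=n0

Frontier:
  n2←n0: walk · to n0
  n2←n3: walk n3→n2 to n0
  n4←n1: walk n1 to n0
  n4←n3: walk n3→n2 to n0
  n5←n1: walk n1 to n0
  n5←n2: walk n2 to n0
  n5←n4: walk n4 to n0
  n7←n0: walk · to n0
  n7←n2: walk n2 to n0
  n7←n5: walk n5 to n0
  n7←n6: walk n6→n5 to n0
  DF(n0)=∅
  DF(n1)={n4,n5}
  DF(n2)={n2,n4,n5,n7}
  DF(n3)={n2,n4}
  DF(n4)={n5}
  DF(n5)={n7}
  DF(n6)={n7}
  DF(n7)=∅

φ for s: defs {n3,n7}
  DF⁺ = {n2,n4,n5,n7}

Answer: ["n2", "n4", "n5", "n7"]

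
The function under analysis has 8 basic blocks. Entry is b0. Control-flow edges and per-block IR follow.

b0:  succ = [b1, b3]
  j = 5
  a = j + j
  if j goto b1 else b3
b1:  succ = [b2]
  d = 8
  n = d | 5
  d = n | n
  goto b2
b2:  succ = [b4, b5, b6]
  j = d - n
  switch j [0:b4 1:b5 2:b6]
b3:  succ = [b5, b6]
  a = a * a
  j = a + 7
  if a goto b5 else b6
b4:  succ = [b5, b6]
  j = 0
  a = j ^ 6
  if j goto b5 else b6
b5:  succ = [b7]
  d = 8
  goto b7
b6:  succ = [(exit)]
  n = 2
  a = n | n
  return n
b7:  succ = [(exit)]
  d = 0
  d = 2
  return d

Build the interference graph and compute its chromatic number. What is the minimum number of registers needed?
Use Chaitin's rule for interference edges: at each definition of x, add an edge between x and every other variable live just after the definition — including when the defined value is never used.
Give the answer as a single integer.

Answer: 2

Derivation:
Block summaries:
  b0 def {a,j} use ∅
  b1 def {d,n} use ∅
  b2 def {j} use {d,n}
  b3 def {a,j} use {a}
  b4 def {a,j} use ∅
  b5 def {d} use ∅
  b6 def {a,n} use ∅
  b7 def {d} use ∅

Liveness:
  b0 li=∅ lo={a}
  b1 li=∅ lo={d,n}
  b2 li={d,n} lo=∅
  b3 li={a} lo=∅
  b4 li=∅ lo=∅
  b5 li=∅ lo=∅
  b6 li=∅ lo=∅
  b7 li=∅ lo=∅

Conflict graph:
  a↔{j,n}
  d↔{n}
  j↔{a}
  n↔{a,d}

Colouring:
  {a,j} pairwise interfere (2-clique) ⇒ χ ≥ 2
  2-colouring: R0={a,d}  R1={j,n}
  χ = 2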